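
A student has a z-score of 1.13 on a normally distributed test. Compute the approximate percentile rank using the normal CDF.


CDF(z) = 0.5 * (1 + erf(z/sqrt(2)))
erf(0.799) = 0.7415
CDF = 0.8708
Percentile rank = 0.8708 * 100 = 87.08

87.08


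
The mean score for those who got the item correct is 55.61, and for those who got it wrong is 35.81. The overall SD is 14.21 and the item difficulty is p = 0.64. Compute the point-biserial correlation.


q = 1 - p = 0.36
rpb = ((M1 - M0) / SD) * sqrt(p * q)
rpb = ((55.61 - 35.81) / 14.21) * sqrt(0.64 * 0.36)
rpb = 0.6688

0.6688


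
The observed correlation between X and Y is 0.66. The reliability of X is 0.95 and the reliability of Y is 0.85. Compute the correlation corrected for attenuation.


r_corrected = rxy / sqrt(rxx * ryy)
= 0.66 / sqrt(0.95 * 0.85)
= 0.66 / sqrt(0.8075)
= 0.66 / 0.89861
r_corrected = 0.7345

0.7345


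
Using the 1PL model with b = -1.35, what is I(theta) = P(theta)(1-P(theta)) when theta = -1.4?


P = 1/(1+exp(-(-1.4--1.35))) = 0.4875
I = P*(1-P) = 0.4875 * 0.5125
I = 0.2498

0.2498


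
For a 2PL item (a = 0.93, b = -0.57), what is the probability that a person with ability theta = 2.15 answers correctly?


a*(theta - b) = 0.93 * (2.15 - -0.57) = 2.5296
exp(-2.5296) = 0.0797
P = 1 / (1 + 0.0797)
P = 0.9262

0.9262


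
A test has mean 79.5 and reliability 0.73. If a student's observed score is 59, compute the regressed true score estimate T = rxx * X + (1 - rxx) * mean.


T_est = rxx * X + (1 - rxx) * mean
T_est = 0.73 * 59 + 0.27 * 79.5
T_est = 43.07 + 21.465
T_est = 64.535

64.535


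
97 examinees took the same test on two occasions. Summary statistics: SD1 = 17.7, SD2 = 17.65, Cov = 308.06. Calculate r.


r = cov(X,Y) / (SD_X * SD_Y)
r = 308.06 / (17.7 * 17.65)
r = 308.06 / 312.405
r = 0.9861

0.9861


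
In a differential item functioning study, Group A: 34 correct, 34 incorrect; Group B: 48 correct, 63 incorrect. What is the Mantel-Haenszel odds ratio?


Odds_A = 34/34 = 1.0
Odds_B = 48/63 = 0.7619
OR = Odds_A / Odds_B = 1.0 / 0.7619
Exactly, OR = (34 * 63) / (34 * 48) = 2142 / 1632
OR = 1.3125

1.3125


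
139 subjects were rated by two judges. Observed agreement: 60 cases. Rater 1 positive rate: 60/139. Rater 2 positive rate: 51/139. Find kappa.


P_o = 60/139 = 0.431655
P_e = (60*51 + 79*88) / 19321 = 0.518193
kappa = (P_o - P_e) / (1 - P_e)
kappa = (0.431655 - 0.518193) / (1 - 0.518193)
kappa = -0.1796

-0.1796


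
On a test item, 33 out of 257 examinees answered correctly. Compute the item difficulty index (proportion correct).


Item difficulty p = number correct / total examinees
p = 33 / 257
p = 0.1284

0.1284


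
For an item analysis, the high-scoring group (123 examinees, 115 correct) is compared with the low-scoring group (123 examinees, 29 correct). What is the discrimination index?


p_upper = 115/123 = 0.935
p_lower = 29/123 = 0.2358
D = 0.935 - 0.2358 = 0.6992

0.6992


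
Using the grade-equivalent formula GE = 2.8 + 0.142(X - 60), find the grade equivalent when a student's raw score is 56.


raw - median = 56 - 60 = -4
slope * diff = 0.142 * -4 = -0.568
GE = 2.8 + -0.568
GE = 2.232

2.232


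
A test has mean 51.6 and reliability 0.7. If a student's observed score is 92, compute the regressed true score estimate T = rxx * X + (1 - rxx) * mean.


T_est = rxx * X + (1 - rxx) * mean
T_est = 0.7 * 92 + 0.3 * 51.6
T_est = 64.4 + 15.48
T_est = 79.88

79.88


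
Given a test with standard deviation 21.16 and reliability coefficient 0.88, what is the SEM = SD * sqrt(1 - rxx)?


SEM = SD * sqrt(1 - rxx)
SEM = 21.16 * sqrt(1 - 0.88)
SEM = 21.16 * sqrt(0.12) = 21.16 * 0.34641
SEM = 7.33

7.33


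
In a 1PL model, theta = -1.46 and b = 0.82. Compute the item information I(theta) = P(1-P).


P = 1/(1+exp(-(-1.46-0.82))) = 0.0928
I = P*(1-P) = 0.0928 * 0.9072
I = 0.0842

0.0842


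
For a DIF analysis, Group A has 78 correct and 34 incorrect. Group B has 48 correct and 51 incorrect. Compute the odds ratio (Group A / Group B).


Odds_A = 78/34 = 2.2941
Odds_B = 48/51 = 0.9412
OR = Odds_A / Odds_B = 2.2941 / 0.9412
Exactly, OR = (78 * 51) / (34 * 48) = 3978 / 1632
OR = 2.4375

2.4375


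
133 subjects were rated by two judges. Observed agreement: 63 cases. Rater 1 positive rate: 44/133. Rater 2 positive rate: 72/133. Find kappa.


P_o = 63/133 = 0.473684
P_e = (44*72 + 89*61) / 17689 = 0.486008
kappa = (P_o - P_e) / (1 - P_e)
kappa = (0.473684 - 0.486008) / (1 - 0.486008)
kappa = -0.024

-0.024


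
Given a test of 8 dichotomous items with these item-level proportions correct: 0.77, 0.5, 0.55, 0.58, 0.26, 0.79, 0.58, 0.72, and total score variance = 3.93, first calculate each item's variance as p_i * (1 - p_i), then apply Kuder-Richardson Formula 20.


For each item, compute p_i * q_i:
  Item 1: 0.77 * 0.23 = 0.1771
  Item 2: 0.5 * 0.5 = 0.25
  Item 3: 0.55 * 0.45 = 0.2475
  Item 4: 0.58 * 0.42 = 0.2436
  Item 5: 0.26 * 0.74 = 0.1924
  Item 6: 0.79 * 0.21 = 0.1659
  Item 7: 0.58 * 0.42 = 0.2436
  Item 8: 0.72 * 0.28 = 0.2016
Sum(p_i * q_i) = 0.1771 + 0.25 + 0.2475 + 0.2436 + 0.1924 + 0.1659 + 0.2436 + 0.2016 = 1.7217
KR-20 = (k/(k-1)) * (1 - Sum(p_i*q_i) / Var_total)
= (8/7) * (1 - 1.7217/3.93)
= 1.1429 * 0.5619
KR-20 = 0.6422

0.6422


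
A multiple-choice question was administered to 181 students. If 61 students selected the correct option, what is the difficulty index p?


Item difficulty p = number correct / total examinees
p = 61 / 181
p = 0.337

0.337


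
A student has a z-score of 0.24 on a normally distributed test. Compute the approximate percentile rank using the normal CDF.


CDF(z) = 0.5 * (1 + erf(z/sqrt(2)))
erf(0.1697) = 0.1897
CDF = 0.5948
Percentile rank = 0.5948 * 100 = 59.48

59.48


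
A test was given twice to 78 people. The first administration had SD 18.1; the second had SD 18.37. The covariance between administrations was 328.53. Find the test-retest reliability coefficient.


r = cov(X,Y) / (SD_X * SD_Y)
r = 328.53 / (18.1 * 18.37)
r = 328.53 / 332.497
r = 0.9881

0.9881


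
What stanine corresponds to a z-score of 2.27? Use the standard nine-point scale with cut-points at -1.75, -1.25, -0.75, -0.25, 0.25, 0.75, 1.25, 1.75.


Stanine boundaries: [-1.75, -1.25, -0.75, -0.25, 0.25, 0.75, 1.25, 1.75]
z = 2.27
Check each boundary:
  z >= -1.75 -> could be stanine 2
  z >= -1.25 -> could be stanine 3
  z >= -0.75 -> could be stanine 4
  z >= -0.25 -> could be stanine 5
  z >= 0.25 -> could be stanine 6
  z >= 0.75 -> could be stanine 7
  z >= 1.25 -> could be stanine 8
  z >= 1.75 -> could be stanine 9
Highest qualifying boundary gives stanine = 9

9


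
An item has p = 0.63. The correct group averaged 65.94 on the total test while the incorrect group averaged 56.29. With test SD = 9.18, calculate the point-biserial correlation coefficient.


q = 1 - p = 0.37
rpb = ((M1 - M0) / SD) * sqrt(p * q)
rpb = ((65.94 - 56.29) / 9.18) * sqrt(0.63 * 0.37)
rpb = 0.5075

0.5075


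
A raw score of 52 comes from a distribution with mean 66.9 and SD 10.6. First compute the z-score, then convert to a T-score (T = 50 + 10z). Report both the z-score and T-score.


z = (X - mean) / SD = (52 - 66.9) / 10.6
z = -14.9 / 10.6
z = -1.4057
T-score = T = 50 + 10z
Carry z at full precision (z = -14.9 / 10.6) into the conversion:
T-score = 50 + 10 * (-14.9 / 10.6) = 50 + -149 / 10.6
T-score = 50 + -14.0566
T-score = 35.9434

35.9434


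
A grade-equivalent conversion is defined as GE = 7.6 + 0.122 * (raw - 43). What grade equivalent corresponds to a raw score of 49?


raw - median = 49 - 43 = 6
slope * diff = 0.122 * 6 = 0.732
GE = 7.6 + 0.732
GE = 8.332

8.332


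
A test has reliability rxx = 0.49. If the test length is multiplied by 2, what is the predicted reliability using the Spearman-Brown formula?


r_new = (n * rxx) / (1 + (n-1) * rxx)
r_new = (2 * 0.49) / (1 + 1 * 0.49)
r_new = 0.98 / 1.49
r_new = 0.6577

0.6577


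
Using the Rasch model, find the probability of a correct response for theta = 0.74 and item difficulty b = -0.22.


theta - b = 0.74 - -0.22 = 0.96
exp(-(theta - b)) = exp(-0.96) = 0.3829
P = 1 / (1 + 0.3829)
P = 0.7231

0.7231


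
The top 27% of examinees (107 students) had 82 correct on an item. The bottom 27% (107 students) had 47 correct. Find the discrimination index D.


p_upper = 82/107 = 0.7664
p_lower = 47/107 = 0.4393
D = 0.7664 - 0.4393 = 0.3271

0.3271


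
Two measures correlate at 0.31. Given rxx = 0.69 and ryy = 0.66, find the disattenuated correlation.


r_corrected = rxy / sqrt(rxx * ryy)
= 0.31 / sqrt(0.69 * 0.66)
= 0.31 / sqrt(0.4554)
= 0.31 / 0.674833
r_corrected = 0.4594

0.4594


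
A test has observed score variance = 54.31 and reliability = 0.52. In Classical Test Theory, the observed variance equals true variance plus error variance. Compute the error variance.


var_true = rxx * var_obs = 0.52 * 54.31 = 28.2412
var_error = var_obs - var_true
var_error = 54.31 - 28.2412
var_error = 26.0688

26.0688


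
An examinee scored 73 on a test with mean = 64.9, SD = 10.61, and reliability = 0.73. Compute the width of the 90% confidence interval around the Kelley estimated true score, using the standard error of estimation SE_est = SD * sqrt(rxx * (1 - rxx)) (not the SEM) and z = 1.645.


True score estimate = 0.73*73 + 0.27*64.9 = 70.813
SE_est = SD * sqrt(rxx * (1 - rxx)) = 10.61 * sqrt(0.73 * 0.27) = 10.61 * sqrt(0.1971) = 4.71041
CI = T_est +/- z * SE_est, so width = 2 * z * SE_est = 2 * 1.645 * 4.71041
Width = 15.4972

15.4972


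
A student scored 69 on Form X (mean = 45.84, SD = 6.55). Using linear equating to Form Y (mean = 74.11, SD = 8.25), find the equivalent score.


slope = SD_Y / SD_X = 8.25 / 6.55 ~ 1.2595
intercept = mean_Y - slope * mean_X = 74.11 - (8.25 / 6.55) * 45.84 ~ 16.3726
Y = slope * X + intercept. To avoid rounding drift from the rounded slope/intercept, evaluate the equivalent form Y = mean_Y + SD_Y * (X - mean_X) / SD_X at full precision:
Y = 74.11 + 8.25 * (69 - 45.84) / 6.55
Y = 74.11 + 8.25 * 23.16 / 6.55
Y = 74.11 + 191.07 / 6.55
Y = 74.11 + 29.171
Y = 103.281

103.281


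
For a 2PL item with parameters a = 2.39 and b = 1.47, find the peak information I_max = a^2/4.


For 2PL, max info at theta = b = 1.47
I_max = a^2 / 4 = 2.39^2 / 4
= 5.7121 / 4
I_max = 1.428

1.428


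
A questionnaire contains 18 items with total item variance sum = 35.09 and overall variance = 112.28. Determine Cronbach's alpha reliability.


alpha = (k/(k-1)) * (1 - sum(si^2)/s_total^2)
= (18/17) * (1 - 35.09/112.28)
alpha = 0.7279

0.7279


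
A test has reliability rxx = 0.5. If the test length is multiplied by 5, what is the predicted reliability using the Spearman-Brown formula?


r_new = (n * rxx) / (1 + (n-1) * rxx)
r_new = (5 * 0.5) / (1 + 4 * 0.5)
r_new = 2.5 / 3.0
r_new = 0.8333

0.8333


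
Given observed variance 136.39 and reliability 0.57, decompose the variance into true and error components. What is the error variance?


var_true = rxx * var_obs = 0.57 * 136.39 = 77.7423
var_error = var_obs - var_true
var_error = 136.39 - 77.7423
var_error = 58.6477

58.6477


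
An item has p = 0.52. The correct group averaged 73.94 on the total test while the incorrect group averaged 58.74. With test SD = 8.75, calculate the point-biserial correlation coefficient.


q = 1 - p = 0.48
rpb = ((M1 - M0) / SD) * sqrt(p * q)
rpb = ((73.94 - 58.74) / 8.75) * sqrt(0.52 * 0.48)
rpb = 0.8679

0.8679


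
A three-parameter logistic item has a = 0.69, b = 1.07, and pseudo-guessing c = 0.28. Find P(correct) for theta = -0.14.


logit = 0.69*(-0.14 - 1.07) = -0.8349
P* = 1/(1 + exp(--0.8349)) = 0.3026
P = 0.28 + (1 - 0.28) * 0.3026
P = 0.4979

0.4979


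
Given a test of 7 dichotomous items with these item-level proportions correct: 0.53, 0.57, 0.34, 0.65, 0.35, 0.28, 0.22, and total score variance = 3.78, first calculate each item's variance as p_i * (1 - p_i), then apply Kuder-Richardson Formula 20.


For each item, compute p_i * q_i:
  Item 1: 0.53 * 0.47 = 0.2491
  Item 2: 0.57 * 0.43 = 0.2451
  Item 3: 0.34 * 0.66 = 0.2244
  Item 4: 0.65 * 0.35 = 0.2275
  Item 5: 0.35 * 0.65 = 0.2275
  Item 6: 0.28 * 0.72 = 0.2016
  Item 7: 0.22 * 0.78 = 0.1716
Sum(p_i * q_i) = 0.2491 + 0.2451 + 0.2244 + 0.2275 + 0.2275 + 0.2016 + 0.1716 = 1.5468
KR-20 = (k/(k-1)) * (1 - Sum(p_i*q_i) / Var_total)
= (7/6) * (1 - 1.5468/3.78)
= 1.1667 * 0.5908
KR-20 = 0.6893

0.6893


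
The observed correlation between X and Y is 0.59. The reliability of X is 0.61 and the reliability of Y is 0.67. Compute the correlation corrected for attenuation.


r_corrected = rxy / sqrt(rxx * ryy)
= 0.59 / sqrt(0.61 * 0.67)
= 0.59 / sqrt(0.4087)
= 0.59 / 0.639296
r_corrected = 0.9229

0.9229


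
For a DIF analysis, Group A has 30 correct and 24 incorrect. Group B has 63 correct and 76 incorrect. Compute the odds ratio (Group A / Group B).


Odds_A = 30/24 = 1.25
Odds_B = 63/76 = 0.8289
OR = Odds_A / Odds_B = 1.25 / 0.8289
Exactly, OR = (30 * 76) / (24 * 63) = 2280 / 1512
OR = 1.5079

1.5079


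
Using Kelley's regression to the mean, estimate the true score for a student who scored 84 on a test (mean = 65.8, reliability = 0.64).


T_est = rxx * X + (1 - rxx) * mean
T_est = 0.64 * 84 + 0.36 * 65.8
T_est = 53.76 + 23.688
T_est = 77.448

77.448


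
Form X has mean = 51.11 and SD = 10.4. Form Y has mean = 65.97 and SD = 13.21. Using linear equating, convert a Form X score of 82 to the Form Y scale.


slope = SD_Y / SD_X = 13.21 / 10.4 ~ 1.2702
intercept = mean_Y - slope * mean_X = 65.97 - (13.21 / 10.4) * 51.11 ~ 1.0505
Y = slope * X + intercept. To avoid rounding drift from the rounded slope/intercept, evaluate the equivalent form Y = mean_Y + SD_Y * (X - mean_X) / SD_X at full precision:
Y = 65.97 + 13.21 * (82 - 51.11) / 10.4
Y = 65.97 + 13.21 * 30.89 / 10.4
Y = 65.97 + 408.0569 / 10.4
Y = 65.97 + 39.2362
Y = 105.2062

105.2062


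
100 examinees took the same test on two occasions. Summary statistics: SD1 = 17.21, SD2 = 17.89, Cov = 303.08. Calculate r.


r = cov(X,Y) / (SD_X * SD_Y)
r = 303.08 / (17.21 * 17.89)
r = 303.08 / 307.8869
r = 0.9844

0.9844


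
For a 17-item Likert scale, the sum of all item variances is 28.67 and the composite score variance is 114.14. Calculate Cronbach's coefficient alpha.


alpha = (k/(k-1)) * (1 - sum(si^2)/s_total^2)
= (17/16) * (1 - 28.67/114.14)
alpha = 0.7956

0.7956


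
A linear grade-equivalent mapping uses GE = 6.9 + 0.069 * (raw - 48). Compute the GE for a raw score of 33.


raw - median = 33 - 48 = -15
slope * diff = 0.069 * -15 = -1.035
GE = 6.9 + -1.035
GE = 5.865

5.865


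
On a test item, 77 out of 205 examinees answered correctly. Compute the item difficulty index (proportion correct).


Item difficulty p = number correct / total examinees
p = 77 / 205
p = 0.3756

0.3756


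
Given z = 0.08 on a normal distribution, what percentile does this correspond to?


CDF(z) = 0.5 * (1 + erf(z/sqrt(2)))
erf(0.0566) = 0.0638
CDF = 0.5319
Percentile rank = 0.5319 * 100 = 53.19

53.19


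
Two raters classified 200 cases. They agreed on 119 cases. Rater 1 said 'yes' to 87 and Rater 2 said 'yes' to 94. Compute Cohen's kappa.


P_o = 119/200 = 0.595
P_e = (87*94 + 113*106) / 40000 = 0.5039
kappa = (P_o - P_e) / (1 - P_e)
kappa = (0.595 - 0.5039) / (1 - 0.5039)
kappa = 0.1836

0.1836


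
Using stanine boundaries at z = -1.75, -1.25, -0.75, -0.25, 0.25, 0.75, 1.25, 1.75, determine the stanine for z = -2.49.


Stanine boundaries: [-1.75, -1.25, -0.75, -0.25, 0.25, 0.75, 1.25, 1.75]
z = -2.49
Check each boundary:
  z < -1.75
  z < -1.25
  z < -0.75
  z < -0.25
  z < 0.25
  z < 0.75
  z < 1.25
  z < 1.75
Highest qualifying boundary gives stanine = 1

1


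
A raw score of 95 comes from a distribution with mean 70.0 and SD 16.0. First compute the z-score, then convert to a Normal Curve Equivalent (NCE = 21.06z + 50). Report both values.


z = (X - mean) / SD = (95 - 70.0) / 16.0
z = 25.0 / 16.0
z = 1.5625
NCE = NCE = 21.06z + 50
Carry z at full precision (z = 25.0 / 16.0) into the conversion:
NCE = 21.06 * (25.0 / 16.0) + 50 = 526.5 / 16.0 + 50
NCE = 32.9062 + 50
NCE = 82.9062

82.9062


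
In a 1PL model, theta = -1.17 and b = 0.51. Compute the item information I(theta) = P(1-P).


P = 1/(1+exp(-(-1.17-0.51))) = 0.1571
I = P*(1-P) = 0.1571 * 0.8429
I = 0.1324

0.1324


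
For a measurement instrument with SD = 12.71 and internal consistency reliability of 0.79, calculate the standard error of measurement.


SEM = SD * sqrt(1 - rxx)
SEM = 12.71 * sqrt(1 - 0.79)
SEM = 12.71 * sqrt(0.21) = 12.71 * 0.458258
SEM = 5.8245

5.8245


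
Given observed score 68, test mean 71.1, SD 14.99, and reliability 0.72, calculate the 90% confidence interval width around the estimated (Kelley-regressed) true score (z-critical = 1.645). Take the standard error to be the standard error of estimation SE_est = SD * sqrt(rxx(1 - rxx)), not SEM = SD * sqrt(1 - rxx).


True score estimate = 0.72*68 + 0.28*71.1 = 68.868
SE_est = SD * sqrt(rxx * (1 - rxx)) = 14.99 * sqrt(0.72 * 0.28) = 14.99 * sqrt(0.2016) = 6.730493
CI = T_est +/- z * SE_est, so width = 2 * z * SE_est = 2 * 1.645 * 6.730493
Width = 22.1433

22.1433


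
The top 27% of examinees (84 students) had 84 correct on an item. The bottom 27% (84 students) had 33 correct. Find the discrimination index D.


p_upper = 84/84 = 1.0
p_lower = 33/84 = 0.3929
D = 1.0 - 0.3929 = 0.6071

0.6071


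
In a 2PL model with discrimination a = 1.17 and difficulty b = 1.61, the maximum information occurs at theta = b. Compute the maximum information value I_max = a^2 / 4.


For 2PL, max info at theta = b = 1.61
I_max = a^2 / 4 = 1.17^2 / 4
= 1.3689 / 4
I_max = 0.3422

0.3422


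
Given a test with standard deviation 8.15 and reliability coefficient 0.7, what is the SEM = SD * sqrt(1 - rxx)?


SEM = SD * sqrt(1 - rxx)
SEM = 8.15 * sqrt(1 - 0.7)
SEM = 8.15 * sqrt(0.3) = 8.15 * 0.547723
SEM = 4.4639

4.4639


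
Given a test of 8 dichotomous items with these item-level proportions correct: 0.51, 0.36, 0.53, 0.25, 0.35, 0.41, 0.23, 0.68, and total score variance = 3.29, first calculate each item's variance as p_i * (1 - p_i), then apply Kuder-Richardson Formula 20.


For each item, compute p_i * q_i:
  Item 1: 0.51 * 0.49 = 0.2499
  Item 2: 0.36 * 0.64 = 0.2304
  Item 3: 0.53 * 0.47 = 0.2491
  Item 4: 0.25 * 0.75 = 0.1875
  Item 5: 0.35 * 0.65 = 0.2275
  Item 6: 0.41 * 0.59 = 0.2419
  Item 7: 0.23 * 0.77 = 0.1771
  Item 8: 0.68 * 0.32 = 0.2176
Sum(p_i * q_i) = 0.2499 + 0.2304 + 0.2491 + 0.1875 + 0.2275 + 0.2419 + 0.1771 + 0.2176 = 1.781
KR-20 = (k/(k-1)) * (1 - Sum(p_i*q_i) / Var_total)
= (8/7) * (1 - 1.781/3.29)
= 1.1429 * 0.4587
KR-20 = 0.5242

0.5242


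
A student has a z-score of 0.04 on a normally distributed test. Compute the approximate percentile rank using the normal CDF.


CDF(z) = 0.5 * (1 + erf(z/sqrt(2)))
erf(0.0283) = 0.0319
CDF = 0.516
Percentile rank = 0.516 * 100 = 51.6

51.6


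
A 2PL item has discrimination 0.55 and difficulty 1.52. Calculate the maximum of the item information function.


For 2PL, max info at theta = b = 1.52
I_max = a^2 / 4 = 0.55^2 / 4
= 0.3025 / 4
I_max = 0.0756

0.0756


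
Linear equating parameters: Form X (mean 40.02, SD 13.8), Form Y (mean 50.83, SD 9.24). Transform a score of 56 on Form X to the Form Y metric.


slope = SD_Y / SD_X = 9.24 / 13.8 ~ 0.6696
intercept = mean_Y - slope * mean_X = 50.83 - (9.24 / 13.8) * 40.02 ~ 24.034
Y = slope * X + intercept. To avoid rounding drift from the rounded slope/intercept, evaluate the equivalent form Y = mean_Y + SD_Y * (X - mean_X) / SD_X at full precision:
Y = 50.83 + 9.24 * (56 - 40.02) / 13.8
Y = 50.83 + 9.24 * 15.98 / 13.8
Y = 50.83 + 147.6552 / 13.8
Y = 50.83 + 10.6997
Y = 61.5297

61.5297


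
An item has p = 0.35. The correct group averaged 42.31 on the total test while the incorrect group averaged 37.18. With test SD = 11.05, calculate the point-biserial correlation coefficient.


q = 1 - p = 0.65
rpb = ((M1 - M0) / SD) * sqrt(p * q)
rpb = ((42.31 - 37.18) / 11.05) * sqrt(0.35 * 0.65)
rpb = 0.2214

0.2214


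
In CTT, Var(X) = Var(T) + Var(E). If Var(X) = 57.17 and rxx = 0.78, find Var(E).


var_true = rxx * var_obs = 0.78 * 57.17 = 44.5926
var_error = var_obs - var_true
var_error = 57.17 - 44.5926
var_error = 12.5774

12.5774


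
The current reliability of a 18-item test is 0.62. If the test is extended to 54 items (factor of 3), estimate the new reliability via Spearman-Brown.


r_new = (n * rxx) / (1 + (n-1) * rxx)
r_new = (3 * 0.62) / (1 + 2 * 0.62)
r_new = 1.86 / 2.24
r_new = 0.8304

0.8304


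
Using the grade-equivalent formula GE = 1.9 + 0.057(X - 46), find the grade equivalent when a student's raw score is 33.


raw - median = 33 - 46 = -13
slope * diff = 0.057 * -13 = -0.741
GE = 1.9 + -0.741
GE = 1.159

1.159


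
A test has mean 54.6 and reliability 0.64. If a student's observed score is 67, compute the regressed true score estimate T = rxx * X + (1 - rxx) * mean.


T_est = rxx * X + (1 - rxx) * mean
T_est = 0.64 * 67 + 0.36 * 54.6
T_est = 42.88 + 19.656
T_est = 62.536

62.536


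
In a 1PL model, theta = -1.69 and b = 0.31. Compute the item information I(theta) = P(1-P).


P = 1/(1+exp(-(-1.69-0.31))) = 0.1192
I = P*(1-P) = 0.1192 * 0.8808
I = 0.105

0.105


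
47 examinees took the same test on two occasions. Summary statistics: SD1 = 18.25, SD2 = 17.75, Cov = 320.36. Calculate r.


r = cov(X,Y) / (SD_X * SD_Y)
r = 320.36 / (18.25 * 17.75)
r = 320.36 / 323.9375
r = 0.989

0.989


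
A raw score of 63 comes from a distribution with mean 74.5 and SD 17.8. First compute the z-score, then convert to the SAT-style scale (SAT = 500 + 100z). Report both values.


z = (X - mean) / SD = (63 - 74.5) / 17.8
z = -11.5 / 17.8
z = -0.6461
SAT-scale = SAT = 500 + 100z
Carry z at full precision (z = -11.5 / 17.8) into the conversion:
SAT-scale = 500 + 100 * (-11.5 / 17.8) = 500 + -1150 / 17.8
SAT-scale = 500 + -64.6067
SAT-scale = 435.3933

435.3933


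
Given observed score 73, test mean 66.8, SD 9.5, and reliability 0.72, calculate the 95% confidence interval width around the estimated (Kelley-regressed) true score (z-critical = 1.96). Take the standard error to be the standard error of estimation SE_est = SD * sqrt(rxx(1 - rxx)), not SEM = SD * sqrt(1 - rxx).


True score estimate = 0.72*73 + 0.28*66.8 = 71.264
SE_est = SD * sqrt(rxx * (1 - rxx)) = 9.5 * sqrt(0.72 * 0.28) = 9.5 * sqrt(0.2016) = 4.265489
CI = T_est +/- z * SE_est, so width = 2 * z * SE_est = 2 * 1.96 * 4.265489
Width = 16.7207

16.7207


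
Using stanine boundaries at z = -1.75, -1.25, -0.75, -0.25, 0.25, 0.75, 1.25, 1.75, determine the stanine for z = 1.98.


Stanine boundaries: [-1.75, -1.25, -0.75, -0.25, 0.25, 0.75, 1.25, 1.75]
z = 1.98
Check each boundary:
  z >= -1.75 -> could be stanine 2
  z >= -1.25 -> could be stanine 3
  z >= -0.75 -> could be stanine 4
  z >= -0.25 -> could be stanine 5
  z >= 0.25 -> could be stanine 6
  z >= 0.75 -> could be stanine 7
  z >= 1.25 -> could be stanine 8
  z >= 1.75 -> could be stanine 9
Highest qualifying boundary gives stanine = 9

9


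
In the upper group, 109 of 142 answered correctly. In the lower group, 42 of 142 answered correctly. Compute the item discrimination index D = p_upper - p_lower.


p_upper = 109/142 = 0.7676
p_lower = 42/142 = 0.2958
D = 0.7676 - 0.2958 = 0.4718

0.4718


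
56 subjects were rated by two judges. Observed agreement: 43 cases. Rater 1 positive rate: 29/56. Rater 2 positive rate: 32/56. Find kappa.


P_o = 43/56 = 0.767857
P_e = (29*32 + 27*24) / 3136 = 0.502551
kappa = (P_o - P_e) / (1 - P_e)
kappa = (0.767857 - 0.502551) / (1 - 0.502551)
kappa = 0.5333

0.5333


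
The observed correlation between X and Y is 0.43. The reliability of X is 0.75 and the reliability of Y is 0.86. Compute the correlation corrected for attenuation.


r_corrected = rxy / sqrt(rxx * ryy)
= 0.43 / sqrt(0.75 * 0.86)
= 0.43 / sqrt(0.645)
= 0.43 / 0.803119
r_corrected = 0.5354

0.5354


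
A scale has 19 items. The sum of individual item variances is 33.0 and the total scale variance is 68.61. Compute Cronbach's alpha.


alpha = (k/(k-1)) * (1 - sum(si^2)/s_total^2)
= (19/18) * (1 - 33.0/68.61)
alpha = 0.5479

0.5479


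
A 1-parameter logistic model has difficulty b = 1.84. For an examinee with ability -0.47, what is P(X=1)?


theta - b = -0.47 - 1.84 = -2.31
exp(-(theta - b)) = exp(2.31) = 10.0744
P = 1 / (1 + 10.0744)
P = 0.0903

0.0903


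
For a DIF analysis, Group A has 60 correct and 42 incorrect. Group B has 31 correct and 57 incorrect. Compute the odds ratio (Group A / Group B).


Odds_A = 60/42 = 1.4286
Odds_B = 31/57 = 0.5439
OR = Odds_A / Odds_B = 1.4286 / 0.5439
Exactly, OR = (60 * 57) / (42 * 31) = 3420 / 1302
OR = 2.6267

2.6267


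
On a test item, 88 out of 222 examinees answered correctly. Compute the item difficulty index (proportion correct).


Item difficulty p = number correct / total examinees
p = 88 / 222
p = 0.3964

0.3964


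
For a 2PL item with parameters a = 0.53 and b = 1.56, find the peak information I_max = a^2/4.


For 2PL, max info at theta = b = 1.56
I_max = a^2 / 4 = 0.53^2 / 4
= 0.2809 / 4
I_max = 0.0702

0.0702


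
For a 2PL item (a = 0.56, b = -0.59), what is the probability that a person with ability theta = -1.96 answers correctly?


a*(theta - b) = 0.56 * (-1.96 - -0.59) = -0.7672
exp(--0.7672) = 2.1537
P = 1 / (1 + 2.1537)
P = 0.3171

0.3171


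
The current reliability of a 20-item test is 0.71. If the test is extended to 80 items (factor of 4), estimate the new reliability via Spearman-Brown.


r_new = (n * rxx) / (1 + (n-1) * rxx)
r_new = (4 * 0.71) / (1 + 3 * 0.71)
r_new = 2.84 / 3.13
r_new = 0.9073

0.9073


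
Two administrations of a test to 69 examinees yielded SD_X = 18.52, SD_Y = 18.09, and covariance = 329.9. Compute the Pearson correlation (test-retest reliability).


r = cov(X,Y) / (SD_X * SD_Y)
r = 329.9 / (18.52 * 18.09)
r = 329.9 / 335.0268
r = 0.9847

0.9847


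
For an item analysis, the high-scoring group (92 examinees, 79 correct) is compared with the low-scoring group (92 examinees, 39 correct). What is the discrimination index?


p_upper = 79/92 = 0.8587
p_lower = 39/92 = 0.4239
D = 0.8587 - 0.4239 = 0.4348

0.4348


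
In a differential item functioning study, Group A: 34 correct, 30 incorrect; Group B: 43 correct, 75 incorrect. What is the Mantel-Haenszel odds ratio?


Odds_A = 34/30 = 1.1333
Odds_B = 43/75 = 0.5733
OR = Odds_A / Odds_B = 1.1333 / 0.5733
Exactly, OR = (34 * 75) / (30 * 43) = 2550 / 1290
OR = 1.9767

1.9767


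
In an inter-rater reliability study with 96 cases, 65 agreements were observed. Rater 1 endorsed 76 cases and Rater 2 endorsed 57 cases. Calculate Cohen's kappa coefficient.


P_o = 65/96 = 0.677083
P_e = (76*57 + 20*39) / 9216 = 0.554688
kappa = (P_o - P_e) / (1 - P_e)
kappa = (0.677083 - 0.554688) / (1 - 0.554688)
kappa = 0.2749

0.2749


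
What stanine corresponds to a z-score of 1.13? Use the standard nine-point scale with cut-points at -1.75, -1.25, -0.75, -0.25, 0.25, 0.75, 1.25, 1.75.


Stanine boundaries: [-1.75, -1.25, -0.75, -0.25, 0.25, 0.75, 1.25, 1.75]
z = 1.13
Check each boundary:
  z >= -1.75 -> could be stanine 2
  z >= -1.25 -> could be stanine 3
  z >= -0.75 -> could be stanine 4
  z >= -0.25 -> could be stanine 5
  z >= 0.25 -> could be stanine 6
  z >= 0.75 -> could be stanine 7
  z < 1.25
  z < 1.75
Highest qualifying boundary gives stanine = 7

7


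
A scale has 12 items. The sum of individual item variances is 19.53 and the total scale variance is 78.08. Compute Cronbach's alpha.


alpha = (k/(k-1)) * (1 - sum(si^2)/s_total^2)
= (12/11) * (1 - 19.53/78.08)
alpha = 0.818

0.818


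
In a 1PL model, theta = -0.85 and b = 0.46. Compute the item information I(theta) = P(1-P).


P = 1/(1+exp(-(-0.85-0.46))) = 0.2125
I = P*(1-P) = 0.2125 * 0.7875
I = 0.1673

0.1673


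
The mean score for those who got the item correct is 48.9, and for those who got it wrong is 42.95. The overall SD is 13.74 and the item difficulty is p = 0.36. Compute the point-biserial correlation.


q = 1 - p = 0.64
rpb = ((M1 - M0) / SD) * sqrt(p * q)
rpb = ((48.9 - 42.95) / 13.74) * sqrt(0.36 * 0.64)
rpb = 0.2079

0.2079


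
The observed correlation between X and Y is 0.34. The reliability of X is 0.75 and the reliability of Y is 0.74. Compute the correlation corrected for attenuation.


r_corrected = rxy / sqrt(rxx * ryy)
= 0.34 / sqrt(0.75 * 0.74)
= 0.34 / sqrt(0.555)
= 0.34 / 0.744983
r_corrected = 0.4564

0.4564


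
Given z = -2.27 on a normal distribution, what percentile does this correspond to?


CDF(z) = 0.5 * (1 + erf(z/sqrt(2)))
erf(-1.6051) = -0.9768
CDF = 0.0116
Percentile rank = 0.0116 * 100 = 1.16

1.16


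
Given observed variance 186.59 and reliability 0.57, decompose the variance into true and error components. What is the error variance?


var_true = rxx * var_obs = 0.57 * 186.59 = 106.3563
var_error = var_obs - var_true
var_error = 186.59 - 106.3563
var_error = 80.2337

80.2337


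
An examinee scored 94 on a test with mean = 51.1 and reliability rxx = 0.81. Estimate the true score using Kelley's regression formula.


T_est = rxx * X + (1 - rxx) * mean
T_est = 0.81 * 94 + 0.19 * 51.1
T_est = 76.14 + 9.709
T_est = 85.849

85.849


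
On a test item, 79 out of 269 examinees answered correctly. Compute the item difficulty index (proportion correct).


Item difficulty p = number correct / total examinees
p = 79 / 269
p = 0.2937

0.2937


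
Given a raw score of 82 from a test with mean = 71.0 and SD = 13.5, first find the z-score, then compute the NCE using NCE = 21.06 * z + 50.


z = (X - mean) / SD = (82 - 71.0) / 13.5
z = 11.0 / 13.5
z = 0.8148
NCE = NCE = 21.06z + 50
Carry z at full precision (z = 11.0 / 13.5) into the conversion:
NCE = 21.06 * (11.0 / 13.5) + 50 = 231.66 / 13.5 + 50
NCE = 17.16 + 50
NCE = 67.16

67.16


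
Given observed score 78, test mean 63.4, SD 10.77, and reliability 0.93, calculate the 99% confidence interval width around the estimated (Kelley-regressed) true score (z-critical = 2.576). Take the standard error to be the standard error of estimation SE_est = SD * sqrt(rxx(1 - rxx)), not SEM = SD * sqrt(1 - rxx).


True score estimate = 0.93*78 + 0.07*63.4 = 76.978
SE_est = SD * sqrt(rxx * (1 - rxx)) = 10.77 * sqrt(0.93 * 0.07) = 10.77 * sqrt(0.0651) = 2.747933
CI = T_est +/- z * SE_est, so width = 2 * z * SE_est = 2 * 2.576 * 2.747933
Width = 14.1574

14.1574


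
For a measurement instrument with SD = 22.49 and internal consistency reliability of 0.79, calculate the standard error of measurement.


SEM = SD * sqrt(1 - rxx)
SEM = 22.49 * sqrt(1 - 0.79)
SEM = 22.49 * sqrt(0.21) = 22.49 * 0.458258
SEM = 10.3062

10.3062


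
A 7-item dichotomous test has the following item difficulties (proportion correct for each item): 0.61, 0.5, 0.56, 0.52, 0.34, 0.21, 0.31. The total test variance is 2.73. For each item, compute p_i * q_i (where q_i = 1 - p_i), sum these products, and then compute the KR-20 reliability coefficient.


For each item, compute p_i * q_i:
  Item 1: 0.61 * 0.39 = 0.2379
  Item 2: 0.5 * 0.5 = 0.25
  Item 3: 0.56 * 0.44 = 0.2464
  Item 4: 0.52 * 0.48 = 0.2496
  Item 5: 0.34 * 0.66 = 0.2244
  Item 6: 0.21 * 0.79 = 0.1659
  Item 7: 0.31 * 0.69 = 0.2139
Sum(p_i * q_i) = 0.2379 + 0.25 + 0.2464 + 0.2496 + 0.2244 + 0.1659 + 0.2139 = 1.5881
KR-20 = (k/(k-1)) * (1 - Sum(p_i*q_i) / Var_total)
= (7/6) * (1 - 1.5881/2.73)
= 1.1667 * 0.4183
KR-20 = 0.488

0.488


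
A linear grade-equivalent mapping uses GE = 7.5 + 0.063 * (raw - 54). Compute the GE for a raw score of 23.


raw - median = 23 - 54 = -31
slope * diff = 0.063 * -31 = -1.953
GE = 7.5 + -1.953
GE = 5.547

5.547


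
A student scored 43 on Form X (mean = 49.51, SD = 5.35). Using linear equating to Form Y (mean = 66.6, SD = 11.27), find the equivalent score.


slope = SD_Y / SD_X = 11.27 / 5.35 ~ 2.1065
intercept = mean_Y - slope * mean_X = 66.6 - (11.27 / 5.35) * 49.51 ~ -37.6949
Y = slope * X + intercept. To avoid rounding drift from the rounded slope/intercept, evaluate the equivalent form Y = mean_Y + SD_Y * (X - mean_X) / SD_X at full precision:
Y = 66.6 + 11.27 * (43 - 49.51) / 5.35
Y = 66.6 - 11.27 * 6.51 / 5.35
Y = 66.6 - 73.3677 / 5.35
Y = 66.6 - 13.7136
Y = 52.8864

52.8864


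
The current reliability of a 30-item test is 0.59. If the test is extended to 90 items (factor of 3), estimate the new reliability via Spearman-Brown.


r_new = (n * rxx) / (1 + (n-1) * rxx)
r_new = (3 * 0.59) / (1 + 2 * 0.59)
r_new = 1.77 / 2.18
r_new = 0.8119

0.8119


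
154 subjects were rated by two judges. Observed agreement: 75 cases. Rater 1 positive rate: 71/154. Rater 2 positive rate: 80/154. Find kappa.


P_o = 75/154 = 0.487013
P_e = (71*80 + 83*74) / 23716 = 0.498482
kappa = (P_o - P_e) / (1 - P_e)
kappa = (0.487013 - 0.498482) / (1 - 0.498482)
kappa = -0.0229

-0.0229


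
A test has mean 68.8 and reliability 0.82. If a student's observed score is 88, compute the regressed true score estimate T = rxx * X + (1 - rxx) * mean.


T_est = rxx * X + (1 - rxx) * mean
T_est = 0.82 * 88 + 0.18 * 68.8
T_est = 72.16 + 12.384
T_est = 84.544

84.544


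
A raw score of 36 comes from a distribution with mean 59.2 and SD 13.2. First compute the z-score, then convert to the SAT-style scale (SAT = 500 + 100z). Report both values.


z = (X - mean) / SD = (36 - 59.2) / 13.2
z = -23.2 / 13.2
z = -1.7576
SAT-scale = SAT = 500 + 100z
Carry z at full precision (z = -23.2 / 13.2) into the conversion:
SAT-scale = 500 + 100 * (-23.2 / 13.2) = 500 + -2320 / 13.2
SAT-scale = 500 + -175.7576
SAT-scale = 324.2424

324.2424


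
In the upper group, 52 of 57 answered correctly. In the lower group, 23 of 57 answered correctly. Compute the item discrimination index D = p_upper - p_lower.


p_upper = 52/57 = 0.9123
p_lower = 23/57 = 0.4035
D = 0.9123 - 0.4035 = 0.5088

0.5088


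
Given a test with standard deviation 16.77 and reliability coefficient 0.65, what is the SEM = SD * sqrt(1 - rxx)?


SEM = SD * sqrt(1 - rxx)
SEM = 16.77 * sqrt(1 - 0.65)
SEM = 16.77 * sqrt(0.35) = 16.77 * 0.591608
SEM = 9.9213

9.9213


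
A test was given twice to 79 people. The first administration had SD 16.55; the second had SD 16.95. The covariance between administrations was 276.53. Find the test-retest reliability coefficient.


r = cov(X,Y) / (SD_X * SD_Y)
r = 276.53 / (16.55 * 16.95)
r = 276.53 / 280.5225
r = 0.9858

0.9858


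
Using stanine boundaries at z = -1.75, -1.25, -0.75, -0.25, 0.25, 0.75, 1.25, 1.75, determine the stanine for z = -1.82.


Stanine boundaries: [-1.75, -1.25, -0.75, -0.25, 0.25, 0.75, 1.25, 1.75]
z = -1.82
Check each boundary:
  z < -1.75
  z < -1.25
  z < -0.75
  z < -0.25
  z < 0.25
  z < 0.75
  z < 1.25
  z < 1.75
Highest qualifying boundary gives stanine = 1

1


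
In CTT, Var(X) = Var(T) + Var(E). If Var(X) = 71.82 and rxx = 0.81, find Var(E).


var_true = rxx * var_obs = 0.81 * 71.82 = 58.1742
var_error = var_obs - var_true
var_error = 71.82 - 58.1742
var_error = 13.6458

13.6458


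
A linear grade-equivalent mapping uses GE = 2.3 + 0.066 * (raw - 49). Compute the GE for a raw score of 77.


raw - median = 77 - 49 = 28
slope * diff = 0.066 * 28 = 1.848
GE = 2.3 + 1.848
GE = 4.148

4.148


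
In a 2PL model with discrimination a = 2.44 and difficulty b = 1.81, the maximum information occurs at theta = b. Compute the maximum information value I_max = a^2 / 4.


For 2PL, max info at theta = b = 1.81
I_max = a^2 / 4 = 2.44^2 / 4
= 5.9536 / 4
I_max = 1.4884

1.4884


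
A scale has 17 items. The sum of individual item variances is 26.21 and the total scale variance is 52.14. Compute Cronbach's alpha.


alpha = (k/(k-1)) * (1 - sum(si^2)/s_total^2)
= (17/16) * (1 - 26.21/52.14)
alpha = 0.5284

0.5284


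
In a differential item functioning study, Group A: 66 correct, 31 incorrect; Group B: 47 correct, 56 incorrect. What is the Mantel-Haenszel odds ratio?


Odds_A = 66/31 = 2.129
Odds_B = 47/56 = 0.8393
OR = Odds_A / Odds_B = 2.129 / 0.8393
Exactly, OR = (66 * 56) / (31 * 47) = 3696 / 1457
OR = 2.5367

2.5367


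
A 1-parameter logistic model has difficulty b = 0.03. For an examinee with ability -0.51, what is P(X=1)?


theta - b = -0.51 - 0.03 = -0.54
exp(-(theta - b)) = exp(0.54) = 1.716
P = 1 / (1 + 1.716)
P = 0.3682

0.3682


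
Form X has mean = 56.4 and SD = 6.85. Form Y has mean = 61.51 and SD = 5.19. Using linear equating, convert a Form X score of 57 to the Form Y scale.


slope = SD_Y / SD_X = 5.19 / 6.85 ~ 0.7577
intercept = mean_Y - slope * mean_X = 61.51 - (5.19 / 6.85) * 56.4 ~ 18.7777
Y = slope * X + intercept. To avoid rounding drift from the rounded slope/intercept, evaluate the equivalent form Y = mean_Y + SD_Y * (X - mean_X) / SD_X at full precision:
Y = 61.51 + 5.19 * (57 - 56.4) / 6.85
Y = 61.51 + 5.19 * 0.6 / 6.85
Y = 61.51 + 3.114 / 6.85
Y = 61.51 + 0.4546
Y = 61.9646

61.9646


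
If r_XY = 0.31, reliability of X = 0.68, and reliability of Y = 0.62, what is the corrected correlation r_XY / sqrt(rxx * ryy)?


r_corrected = rxy / sqrt(rxx * ryy)
= 0.31 / sqrt(0.68 * 0.62)
= 0.31 / sqrt(0.4216)
= 0.31 / 0.649307
r_corrected = 0.4774

0.4774


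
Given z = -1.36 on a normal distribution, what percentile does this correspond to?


CDF(z) = 0.5 * (1 + erf(z/sqrt(2)))
erf(-0.9617) = -0.8262
CDF = 0.0869
Percentile rank = 0.0869 * 100 = 8.69

8.69


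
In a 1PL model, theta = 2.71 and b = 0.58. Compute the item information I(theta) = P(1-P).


P = 1/(1+exp(-(2.71-0.58))) = 0.8938
I = P*(1-P) = 0.8938 * 0.1062
I = 0.0949

0.0949


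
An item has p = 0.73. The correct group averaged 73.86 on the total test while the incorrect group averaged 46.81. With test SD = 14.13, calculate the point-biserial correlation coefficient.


q = 1 - p = 0.27
rpb = ((M1 - M0) / SD) * sqrt(p * q)
rpb = ((73.86 - 46.81) / 14.13) * sqrt(0.73 * 0.27)
rpb = 0.8499

0.8499


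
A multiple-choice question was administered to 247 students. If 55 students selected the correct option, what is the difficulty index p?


Item difficulty p = number correct / total examinees
p = 55 / 247
p = 0.2227

0.2227


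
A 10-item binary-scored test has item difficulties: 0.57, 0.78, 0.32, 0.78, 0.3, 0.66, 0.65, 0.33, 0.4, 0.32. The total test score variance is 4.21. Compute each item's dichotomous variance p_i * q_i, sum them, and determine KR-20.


For each item, compute p_i * q_i:
  Item 1: 0.57 * 0.43 = 0.2451
  Item 2: 0.78 * 0.22 = 0.1716
  Item 3: 0.32 * 0.68 = 0.2176
  Item 4: 0.78 * 0.22 = 0.1716
  Item 5: 0.3 * 0.7 = 0.21
  Item 6: 0.66 * 0.34 = 0.2244
  Item 7: 0.65 * 0.35 = 0.2275
  Item 8: 0.33 * 0.67 = 0.2211
  Item 9: 0.4 * 0.6 = 0.24
  Item 10: 0.32 * 0.68 = 0.2176
Sum(p_i * q_i) = 0.2451 + 0.1716 + 0.2176 + 0.1716 + 0.21 + 0.2244 + 0.2275 + 0.2211 + 0.24 + 0.2176 = 2.1465
KR-20 = (k/(k-1)) * (1 - Sum(p_i*q_i) / Var_total)
= (10/9) * (1 - 2.1465/4.21)
= 1.1111 * 0.4901
KR-20 = 0.5446

0.5446


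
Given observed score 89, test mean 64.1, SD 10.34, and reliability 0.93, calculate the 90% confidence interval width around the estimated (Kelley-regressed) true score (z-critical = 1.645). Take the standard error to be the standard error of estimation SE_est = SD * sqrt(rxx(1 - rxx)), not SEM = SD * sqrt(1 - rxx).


True score estimate = 0.93*89 + 0.07*64.1 = 87.257
SE_est = SD * sqrt(rxx * (1 - rxx)) = 10.34 * sqrt(0.93 * 0.07) = 10.34 * sqrt(0.0651) = 2.63822
CI = T_est +/- z * SE_est, so width = 2 * z * SE_est = 2 * 1.645 * 2.63822
Width = 8.6797

8.6797


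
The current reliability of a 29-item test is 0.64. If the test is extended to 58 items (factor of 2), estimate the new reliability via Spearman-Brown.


r_new = (n * rxx) / (1 + (n-1) * rxx)
r_new = (2 * 0.64) / (1 + 1 * 0.64)
r_new = 1.28 / 1.64
r_new = 0.7805

0.7805
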